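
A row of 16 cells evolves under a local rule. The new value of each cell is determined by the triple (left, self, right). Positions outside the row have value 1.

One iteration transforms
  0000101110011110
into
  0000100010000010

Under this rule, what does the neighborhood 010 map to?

1

At position 4 the neighborhood is 010; the next row has 1 there.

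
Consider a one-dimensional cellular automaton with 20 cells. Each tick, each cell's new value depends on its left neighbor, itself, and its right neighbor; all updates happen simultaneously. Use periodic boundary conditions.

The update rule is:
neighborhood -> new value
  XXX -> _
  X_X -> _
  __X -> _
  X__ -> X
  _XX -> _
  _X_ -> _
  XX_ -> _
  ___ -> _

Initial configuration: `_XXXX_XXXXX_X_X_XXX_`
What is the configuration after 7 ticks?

___________________X
X___________________
_X__________________
__X_________________
___X________________
____X_______________
_____X______________

_____X______________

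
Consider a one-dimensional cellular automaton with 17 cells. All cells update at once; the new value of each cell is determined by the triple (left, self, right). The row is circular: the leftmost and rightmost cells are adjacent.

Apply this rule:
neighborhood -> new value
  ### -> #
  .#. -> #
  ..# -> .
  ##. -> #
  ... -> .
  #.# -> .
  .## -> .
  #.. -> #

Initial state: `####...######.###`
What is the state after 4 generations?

generation 1: #####...#####..##
generation 2: ######...#####..#
generation 3: #######...#####..
generation 4: .#######...#####.

.#######...#####.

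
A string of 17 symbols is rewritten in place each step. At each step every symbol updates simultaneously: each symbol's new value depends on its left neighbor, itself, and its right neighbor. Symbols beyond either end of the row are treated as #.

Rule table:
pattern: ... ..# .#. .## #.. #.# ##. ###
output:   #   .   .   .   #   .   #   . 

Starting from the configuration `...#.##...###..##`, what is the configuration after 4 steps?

##....###...##...
.####...###..###.
....###...##...#.
###...###..###...

###...###..###...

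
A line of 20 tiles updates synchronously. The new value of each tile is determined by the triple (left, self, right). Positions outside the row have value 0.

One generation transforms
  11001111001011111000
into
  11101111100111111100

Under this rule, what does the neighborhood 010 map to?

At position 10 the neighborhood is 010; the next row has 0 there.

0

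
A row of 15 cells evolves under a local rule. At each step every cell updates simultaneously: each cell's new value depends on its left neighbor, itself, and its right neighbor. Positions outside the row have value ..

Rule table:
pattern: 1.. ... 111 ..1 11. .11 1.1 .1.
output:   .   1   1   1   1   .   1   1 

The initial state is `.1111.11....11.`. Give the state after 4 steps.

1.11.111111.11.

step 1: 1.1111.1.111.1.
step 2: 11.111111.1111.
step 3: .11.111111.111.
step 4: 1.11.111111.11.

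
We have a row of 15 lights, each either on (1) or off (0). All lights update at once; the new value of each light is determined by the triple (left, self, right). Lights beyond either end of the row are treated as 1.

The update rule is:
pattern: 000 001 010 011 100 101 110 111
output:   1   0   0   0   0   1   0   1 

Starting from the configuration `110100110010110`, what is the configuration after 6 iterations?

101000000001001
010011111100000
100001111001110
001100110000101
000000000110010
011111110000001

011111110000001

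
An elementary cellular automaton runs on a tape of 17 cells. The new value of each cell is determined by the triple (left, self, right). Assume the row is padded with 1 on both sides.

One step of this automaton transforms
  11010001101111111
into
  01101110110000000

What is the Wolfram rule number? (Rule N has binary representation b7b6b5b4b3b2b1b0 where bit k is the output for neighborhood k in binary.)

position 0: 111 → 0  (bit 7 = 0)
position 1: 110 → 1  (bit 6 = 1)
position 2: 101 → 1  (bit 5 = 1)
position 4: 100 → 1  (bit 4 = 1)
position 7: 011 → 0  (bit 3 = 0)
position 3: 010 → 0  (bit 2 = 0)
position 6: 001 → 1  (bit 1 = 1)
position 5: 000 → 1  (bit 0 = 1)
bits b7..b0 = 01110011 = 115

115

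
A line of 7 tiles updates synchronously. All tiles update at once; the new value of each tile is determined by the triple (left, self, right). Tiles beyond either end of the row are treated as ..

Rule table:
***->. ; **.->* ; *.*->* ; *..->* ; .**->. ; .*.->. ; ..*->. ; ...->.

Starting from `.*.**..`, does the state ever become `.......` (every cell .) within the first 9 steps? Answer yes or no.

..*.**.
...*.**
....*.*
.....*.
......*
.......
all cells are . at step 6

yes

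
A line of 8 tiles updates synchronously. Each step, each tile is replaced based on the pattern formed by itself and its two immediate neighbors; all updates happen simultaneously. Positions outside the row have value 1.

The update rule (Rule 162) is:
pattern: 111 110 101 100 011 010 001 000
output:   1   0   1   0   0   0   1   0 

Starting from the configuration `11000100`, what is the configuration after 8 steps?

10101010

step 1: 10001001
step 2: 00010010
step 3: 00100101
step 4: 01001010
step 5: 10010101
step 6: 00101010
step 7: 01010101
step 8: 10101010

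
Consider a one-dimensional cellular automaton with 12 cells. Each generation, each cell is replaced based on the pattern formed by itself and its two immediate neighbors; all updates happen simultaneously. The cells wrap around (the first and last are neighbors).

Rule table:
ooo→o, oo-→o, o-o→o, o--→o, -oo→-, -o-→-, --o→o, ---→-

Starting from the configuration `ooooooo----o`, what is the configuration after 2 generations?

-ooooooooo-o

oooooooo--o-
-ooooooooo-o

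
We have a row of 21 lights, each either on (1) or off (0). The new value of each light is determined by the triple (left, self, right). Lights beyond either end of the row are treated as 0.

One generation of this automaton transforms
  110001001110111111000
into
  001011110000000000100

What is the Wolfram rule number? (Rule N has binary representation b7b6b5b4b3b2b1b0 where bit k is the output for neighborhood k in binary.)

position 9: 111 → 0  (bit 7 = 0)
position 1: 110 → 0  (bit 6 = 0)
position 11: 101 → 0  (bit 5 = 0)
position 2: 100 → 1  (bit 4 = 1)
position 0: 011 → 0  (bit 3 = 0)
position 5: 010 → 1  (bit 2 = 1)
position 4: 001 → 1  (bit 1 = 1)
position 3: 000 → 0  (bit 0 = 0)
bits b7..b0 = 00010110 = 22

22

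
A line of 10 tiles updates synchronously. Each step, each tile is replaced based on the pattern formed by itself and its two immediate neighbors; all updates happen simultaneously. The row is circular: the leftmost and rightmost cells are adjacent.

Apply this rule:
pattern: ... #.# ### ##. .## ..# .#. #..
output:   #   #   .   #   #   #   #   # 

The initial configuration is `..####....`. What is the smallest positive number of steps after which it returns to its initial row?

2

###..#####
..####....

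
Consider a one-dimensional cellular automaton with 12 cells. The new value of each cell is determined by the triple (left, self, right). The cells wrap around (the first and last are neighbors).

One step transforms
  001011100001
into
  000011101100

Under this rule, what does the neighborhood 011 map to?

At position 4 the neighborhood is 011; the next row has 1 there.

1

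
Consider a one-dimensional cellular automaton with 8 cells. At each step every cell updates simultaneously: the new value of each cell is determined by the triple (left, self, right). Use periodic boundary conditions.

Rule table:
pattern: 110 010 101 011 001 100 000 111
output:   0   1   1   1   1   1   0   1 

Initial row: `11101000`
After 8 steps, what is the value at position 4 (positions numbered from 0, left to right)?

1

step 1: 11011101
step 2: 10111011
step 3: 01110111
step 4: 11101110
step 5: 11011101  (repeats step 1; period 4)
step 8: 11101110
position 4 holds 1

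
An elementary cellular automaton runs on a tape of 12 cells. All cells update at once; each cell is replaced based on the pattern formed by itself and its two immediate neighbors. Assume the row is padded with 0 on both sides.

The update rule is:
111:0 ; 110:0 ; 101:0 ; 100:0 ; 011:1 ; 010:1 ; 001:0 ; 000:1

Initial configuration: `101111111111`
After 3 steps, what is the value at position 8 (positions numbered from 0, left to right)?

101000000000
101011111111
101010000000
position 8 holds 0

0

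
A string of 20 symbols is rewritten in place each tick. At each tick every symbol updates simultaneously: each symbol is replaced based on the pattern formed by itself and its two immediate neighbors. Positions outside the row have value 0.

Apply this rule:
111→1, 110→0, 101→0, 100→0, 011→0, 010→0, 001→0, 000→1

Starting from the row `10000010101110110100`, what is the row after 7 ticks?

00111000000100000001
10010011110001111100
00000001100100111001
11111100000000010000
01111001111111000111
00110000111110010010
10000110011100000000

10000110011100000000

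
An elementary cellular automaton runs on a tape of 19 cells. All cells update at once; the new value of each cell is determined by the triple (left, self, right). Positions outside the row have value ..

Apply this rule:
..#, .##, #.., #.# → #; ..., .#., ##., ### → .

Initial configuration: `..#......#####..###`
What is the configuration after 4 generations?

.#.#....##....###..
#.#.#..##.#..##..#.
.#.#.###.#.###.##.#
#.#.##..#.##..##.#.

#.#.##..#.##..##.#.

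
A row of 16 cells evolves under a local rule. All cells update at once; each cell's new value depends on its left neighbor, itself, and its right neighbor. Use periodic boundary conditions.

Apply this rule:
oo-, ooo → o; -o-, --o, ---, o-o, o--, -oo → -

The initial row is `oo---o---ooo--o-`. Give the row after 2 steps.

step 1: -o--------oo----
step 2: -----------o----

-----------o----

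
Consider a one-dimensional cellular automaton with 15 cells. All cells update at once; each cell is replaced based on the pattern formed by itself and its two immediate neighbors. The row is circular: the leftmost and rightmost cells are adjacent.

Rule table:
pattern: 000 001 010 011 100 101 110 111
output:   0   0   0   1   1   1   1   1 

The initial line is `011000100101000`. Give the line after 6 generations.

011100010010100
011110001001010
011111000100101
111111100010010
111111110001001
111111111000101

111111111000101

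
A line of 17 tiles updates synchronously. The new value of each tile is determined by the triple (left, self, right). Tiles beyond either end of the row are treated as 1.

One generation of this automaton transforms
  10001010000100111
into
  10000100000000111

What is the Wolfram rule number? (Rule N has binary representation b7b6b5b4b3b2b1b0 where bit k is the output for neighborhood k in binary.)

position 15: 111 → 1  (bit 7 = 1)
position 0: 110 → 1  (bit 6 = 1)
position 5: 101 → 1  (bit 5 = 1)
position 1: 100 → 0  (bit 4 = 0)
position 14: 011 → 1  (bit 3 = 1)
position 4: 010 → 0  (bit 2 = 0)
position 3: 001 → 0  (bit 1 = 0)
position 2: 000 → 0  (bit 0 = 0)
bits b7..b0 = 11101000 = 232

232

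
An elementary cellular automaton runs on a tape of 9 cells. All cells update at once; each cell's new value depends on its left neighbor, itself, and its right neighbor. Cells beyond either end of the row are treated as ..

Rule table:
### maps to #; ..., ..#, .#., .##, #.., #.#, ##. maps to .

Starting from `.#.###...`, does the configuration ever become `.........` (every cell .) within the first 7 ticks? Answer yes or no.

yes

tick 1: ....#....
tick 2: .........
all cells are . at tick 2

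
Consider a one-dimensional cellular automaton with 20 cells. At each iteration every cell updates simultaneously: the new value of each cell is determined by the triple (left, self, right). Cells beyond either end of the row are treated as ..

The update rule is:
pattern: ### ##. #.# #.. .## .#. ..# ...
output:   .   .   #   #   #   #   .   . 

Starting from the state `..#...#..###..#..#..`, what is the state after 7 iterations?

..####...##.......#.

..##..##.#..#.##.##.
..#.#.#.###.###.##.#
..#######..##..##.##
..#......#.#.#.#.##.
..##.....#########.#
..#.#....#........##
..####...##.......#.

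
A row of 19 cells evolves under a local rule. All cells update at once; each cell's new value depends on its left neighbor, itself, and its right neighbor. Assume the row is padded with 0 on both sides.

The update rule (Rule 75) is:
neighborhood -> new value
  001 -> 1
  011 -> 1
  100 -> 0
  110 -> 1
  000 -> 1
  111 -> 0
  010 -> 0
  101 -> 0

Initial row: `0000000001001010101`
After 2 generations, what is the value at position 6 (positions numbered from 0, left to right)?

1111111110010000000
1000000010100111111
position 6 holds 0

0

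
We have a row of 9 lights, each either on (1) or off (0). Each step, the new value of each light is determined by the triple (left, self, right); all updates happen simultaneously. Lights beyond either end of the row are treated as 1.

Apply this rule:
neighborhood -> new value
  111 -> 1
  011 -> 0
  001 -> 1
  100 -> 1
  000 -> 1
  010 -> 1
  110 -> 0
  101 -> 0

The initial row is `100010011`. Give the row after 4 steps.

step 1: 011111101
step 2: 001111000
step 3: 110110111
step 4: 100000011

100000011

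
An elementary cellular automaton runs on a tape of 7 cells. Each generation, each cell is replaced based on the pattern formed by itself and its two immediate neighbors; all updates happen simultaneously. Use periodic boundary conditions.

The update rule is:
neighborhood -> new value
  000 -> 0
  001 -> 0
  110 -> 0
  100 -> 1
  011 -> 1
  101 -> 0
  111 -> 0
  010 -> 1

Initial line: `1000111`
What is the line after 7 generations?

0100101

generation 1: 0100100
generation 2: 0110110
generation 3: 0100101
generation 4: 0110101
generation 5: 0100101  (repeats generation 3; period 2)
generation 7: 0100101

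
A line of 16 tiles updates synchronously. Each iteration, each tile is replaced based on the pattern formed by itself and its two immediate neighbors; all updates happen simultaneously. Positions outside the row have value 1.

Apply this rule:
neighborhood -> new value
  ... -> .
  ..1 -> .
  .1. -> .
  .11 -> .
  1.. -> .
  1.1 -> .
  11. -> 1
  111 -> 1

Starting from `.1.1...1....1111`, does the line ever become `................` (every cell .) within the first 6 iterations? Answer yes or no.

yes

iteration 1: .............111
iteration 2: ..............11
iteration 3: ...............1
iteration 4: ................
all cells are . at iteration 4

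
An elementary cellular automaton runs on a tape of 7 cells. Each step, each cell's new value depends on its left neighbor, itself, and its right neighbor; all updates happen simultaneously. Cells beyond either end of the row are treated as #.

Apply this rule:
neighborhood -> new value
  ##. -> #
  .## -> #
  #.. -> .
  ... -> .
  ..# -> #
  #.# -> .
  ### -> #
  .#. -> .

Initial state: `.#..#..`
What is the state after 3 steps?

...#..#
..#..##
.#..###

.#..###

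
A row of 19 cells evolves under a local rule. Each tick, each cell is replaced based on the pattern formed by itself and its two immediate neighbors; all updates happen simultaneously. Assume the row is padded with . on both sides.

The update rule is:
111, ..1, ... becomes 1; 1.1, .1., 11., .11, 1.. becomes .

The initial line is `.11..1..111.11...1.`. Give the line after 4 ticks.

1...1..1.1.....11..
..11..1....1111...1
11...1..111.11..11.
...11..1.1.....1...

...11..1.1.....1...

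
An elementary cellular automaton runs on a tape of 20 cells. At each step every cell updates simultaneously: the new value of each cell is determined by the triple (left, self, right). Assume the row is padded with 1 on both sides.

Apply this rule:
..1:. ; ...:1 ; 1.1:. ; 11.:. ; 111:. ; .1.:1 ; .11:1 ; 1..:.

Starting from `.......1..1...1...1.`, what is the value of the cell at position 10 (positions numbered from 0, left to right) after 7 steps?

step 1: .11111.1..1.1.1.1.1.
step 2: .1.....1..1.1.1.1.1.
step 3: .1.111.1..1.1.1.1.1.
step 4: .1.1...1..1.1.1.1.1.
step 5: .1.1.1.1..1.1.1.1.1.
step 6: .1.1.1.1..1.1.1.1.1.  (fixed point — unchanged through step 7)
position 10 holds 1

1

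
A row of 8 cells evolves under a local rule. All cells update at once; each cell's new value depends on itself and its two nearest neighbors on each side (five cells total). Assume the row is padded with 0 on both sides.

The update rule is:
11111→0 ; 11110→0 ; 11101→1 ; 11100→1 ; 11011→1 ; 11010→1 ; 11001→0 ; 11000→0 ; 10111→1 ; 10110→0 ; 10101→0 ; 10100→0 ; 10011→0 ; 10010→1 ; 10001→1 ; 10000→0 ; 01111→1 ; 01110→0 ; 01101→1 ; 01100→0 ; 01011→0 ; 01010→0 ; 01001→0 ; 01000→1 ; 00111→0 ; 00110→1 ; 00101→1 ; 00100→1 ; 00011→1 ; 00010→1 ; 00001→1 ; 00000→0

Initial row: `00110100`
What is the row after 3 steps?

11001110

11111010
01001101
11001110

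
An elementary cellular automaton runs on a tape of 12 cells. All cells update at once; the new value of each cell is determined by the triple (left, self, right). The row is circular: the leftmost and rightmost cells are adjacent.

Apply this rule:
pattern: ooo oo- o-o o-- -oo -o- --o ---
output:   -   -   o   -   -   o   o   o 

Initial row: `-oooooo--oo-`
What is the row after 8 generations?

o-------o---
o-ooooooo-oo
-o-------o--
oo-ooooooo-o
--o-------o-
ooo-ooooooo-
---o-------o
-ooo-ooooooo

-ooo-ooooooo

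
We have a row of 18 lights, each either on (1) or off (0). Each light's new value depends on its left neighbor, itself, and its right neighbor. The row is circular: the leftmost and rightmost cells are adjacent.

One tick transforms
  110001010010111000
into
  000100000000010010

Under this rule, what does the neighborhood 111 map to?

1

At position 13 the neighborhood is 111; the next row has 1 there.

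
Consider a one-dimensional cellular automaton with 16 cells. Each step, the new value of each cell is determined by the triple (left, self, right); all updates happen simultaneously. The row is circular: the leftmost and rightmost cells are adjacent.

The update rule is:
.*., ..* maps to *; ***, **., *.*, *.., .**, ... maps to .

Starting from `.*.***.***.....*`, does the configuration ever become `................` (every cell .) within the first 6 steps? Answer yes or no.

no

step 1: .*............**
step 2: .*...........*..
step 3: **..........**..
step 4: ...........*...*
step 5: ..........**..**
step 6: .........*...*..
step 6 is .........*...*.., still not uniform .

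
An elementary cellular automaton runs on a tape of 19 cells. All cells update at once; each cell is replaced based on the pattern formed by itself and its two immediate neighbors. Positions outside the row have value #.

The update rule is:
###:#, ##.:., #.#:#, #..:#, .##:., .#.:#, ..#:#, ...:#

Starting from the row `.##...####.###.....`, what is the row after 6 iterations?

#..###.##.#.#.#####
.##.#.#..#####.####
#..######.###.#.###
.##.####.#.#.###.##
#..#.##.#####.#.#.#
.####..#.###.#####.

.####..#.###.#####.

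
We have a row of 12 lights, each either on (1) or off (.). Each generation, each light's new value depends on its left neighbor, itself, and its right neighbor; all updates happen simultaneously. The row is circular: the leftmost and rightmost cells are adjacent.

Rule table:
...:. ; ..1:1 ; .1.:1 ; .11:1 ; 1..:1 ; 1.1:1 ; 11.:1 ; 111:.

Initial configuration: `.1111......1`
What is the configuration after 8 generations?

.11..11.....

generation 1: 11..11....11
generation 2: .111111..11.
generation 3: 11....111111
generation 4: .11..11.....
generation 5: 11111111....
generation 6: 1......11..1
generation 7: 11....111111  (repeats generation 3; period 4)
generation 8: .11..11.....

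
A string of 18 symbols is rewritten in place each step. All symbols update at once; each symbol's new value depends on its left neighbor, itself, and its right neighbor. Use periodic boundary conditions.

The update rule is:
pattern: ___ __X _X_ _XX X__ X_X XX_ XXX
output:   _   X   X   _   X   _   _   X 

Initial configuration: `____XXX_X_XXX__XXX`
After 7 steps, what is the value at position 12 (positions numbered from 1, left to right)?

_

step 1: X__X_X__X__X_XX_X_
step 2: XXXX_XXXXXXX____X_
step 3: _XX___XXXXX_X__XX_
step 4: X__X_X_XXX__XXX__X
step 5: _XXX_X__X_XX_X_XX_
step 6: X_X__XXXX____X___X
step 7: __XXX_XX_X__XXX_X_
position 12 holds _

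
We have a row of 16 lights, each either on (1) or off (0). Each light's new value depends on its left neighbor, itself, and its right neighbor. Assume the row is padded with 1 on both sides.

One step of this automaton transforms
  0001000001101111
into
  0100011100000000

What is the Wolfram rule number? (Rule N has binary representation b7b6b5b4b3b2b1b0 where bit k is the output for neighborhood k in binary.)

1

position 13: 111 → 0  (bit 7 = 0)
position 10: 110 → 0  (bit 6 = 0)
position 11: 101 → 0  (bit 5 = 0)
position 0: 100 → 0  (bit 4 = 0)
position 9: 011 → 0  (bit 3 = 0)
position 3: 010 → 0  (bit 2 = 0)
position 2: 001 → 0  (bit 1 = 0)
position 1: 000 → 1  (bit 0 = 1)
bits b7..b0 = 00000001 = 1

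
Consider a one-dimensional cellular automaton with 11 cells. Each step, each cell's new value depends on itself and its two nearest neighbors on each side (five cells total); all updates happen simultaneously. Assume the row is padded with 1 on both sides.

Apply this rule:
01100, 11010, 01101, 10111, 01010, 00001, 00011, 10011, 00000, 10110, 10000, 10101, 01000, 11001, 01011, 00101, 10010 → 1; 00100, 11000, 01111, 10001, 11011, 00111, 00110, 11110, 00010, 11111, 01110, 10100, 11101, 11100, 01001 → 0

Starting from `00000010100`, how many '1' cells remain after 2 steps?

5

01111011001
01000011110
count of 1: 5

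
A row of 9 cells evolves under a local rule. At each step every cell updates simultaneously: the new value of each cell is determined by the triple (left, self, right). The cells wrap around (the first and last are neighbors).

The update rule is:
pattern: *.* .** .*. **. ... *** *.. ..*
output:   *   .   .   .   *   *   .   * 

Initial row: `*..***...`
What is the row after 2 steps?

.*.*..*..

step 1: ..*.*..**
step 2: .*.*..*..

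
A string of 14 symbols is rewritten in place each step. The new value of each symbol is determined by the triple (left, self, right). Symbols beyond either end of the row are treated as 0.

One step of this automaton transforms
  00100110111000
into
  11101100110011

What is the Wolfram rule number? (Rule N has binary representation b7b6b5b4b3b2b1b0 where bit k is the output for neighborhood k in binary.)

position 9: 111 → 1  (bit 7 = 1)
position 6: 110 → 0  (bit 6 = 0)
position 7: 101 → 0  (bit 5 = 0)
position 3: 100 → 0  (bit 4 = 0)
position 5: 011 → 1  (bit 3 = 1)
position 2: 010 → 1  (bit 2 = 1)
position 1: 001 → 1  (bit 1 = 1)
position 0: 000 → 1  (bit 0 = 1)
bits b7..b0 = 10001111 = 143

143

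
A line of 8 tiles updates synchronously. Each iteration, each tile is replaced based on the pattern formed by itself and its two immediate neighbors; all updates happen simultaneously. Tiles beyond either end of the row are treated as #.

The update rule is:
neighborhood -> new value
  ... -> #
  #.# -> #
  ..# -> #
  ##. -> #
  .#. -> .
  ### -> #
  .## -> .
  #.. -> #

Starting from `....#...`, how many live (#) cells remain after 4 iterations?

####.###
#####.##
######.#
#######.
count of #: 7

7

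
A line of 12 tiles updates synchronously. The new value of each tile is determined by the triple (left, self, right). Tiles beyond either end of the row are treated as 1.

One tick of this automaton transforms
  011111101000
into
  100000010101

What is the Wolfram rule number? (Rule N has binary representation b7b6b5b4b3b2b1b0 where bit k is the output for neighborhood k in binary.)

position 2: 111 → 0  (bit 7 = 0)
position 6: 110 → 0  (bit 6 = 0)
position 0: 101 → 1  (bit 5 = 1)
position 9: 100 → 1  (bit 4 = 1)
position 1: 011 → 0  (bit 3 = 0)
position 8: 010 → 0  (bit 2 = 0)
position 11: 001 → 1  (bit 1 = 1)
position 10: 000 → 0  (bit 0 = 0)
bits b7..b0 = 00110010 = 50

50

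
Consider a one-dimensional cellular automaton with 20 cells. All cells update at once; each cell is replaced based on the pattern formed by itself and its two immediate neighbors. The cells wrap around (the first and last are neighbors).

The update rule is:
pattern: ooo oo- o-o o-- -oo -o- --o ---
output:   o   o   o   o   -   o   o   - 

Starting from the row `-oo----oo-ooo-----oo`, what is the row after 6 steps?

ooo-oo-ooooo-oo-ooo-

step 1: o-oo--o-oo-ooo---o-o
step 2: oo-ooooo-oo-ooo-ooo-
step 3: -oo-ooooo-oo-ooo-ooo
step 4: o-oo-ooooo-oo-ooo-oo
step 5: oo-oo-ooooo-oo-ooo-o
step 6: ooo-oo-ooooo-oo-ooo-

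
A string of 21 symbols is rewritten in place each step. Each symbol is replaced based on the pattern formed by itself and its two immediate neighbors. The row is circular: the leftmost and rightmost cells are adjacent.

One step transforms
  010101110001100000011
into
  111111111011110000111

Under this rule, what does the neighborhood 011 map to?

At position 5 the neighborhood is 011; the next row has 1 there.

1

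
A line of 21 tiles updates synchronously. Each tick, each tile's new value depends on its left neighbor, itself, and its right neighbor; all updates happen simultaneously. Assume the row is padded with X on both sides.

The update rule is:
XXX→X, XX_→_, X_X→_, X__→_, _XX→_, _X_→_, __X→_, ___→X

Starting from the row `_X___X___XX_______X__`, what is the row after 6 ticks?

___X___X____XXXXX____
_X___X___XX__XXX__XX_
___X___X______X______
_X___X___XXXX___XXXX_
___X___X__XX__X__XX__
_X___X_______________

_X___X_______________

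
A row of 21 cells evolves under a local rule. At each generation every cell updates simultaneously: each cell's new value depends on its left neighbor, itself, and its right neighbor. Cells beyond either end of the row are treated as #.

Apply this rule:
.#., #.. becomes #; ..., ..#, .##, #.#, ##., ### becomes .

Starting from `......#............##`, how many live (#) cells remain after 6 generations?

generation 1: #.....##.............
generation 2: .#......#............
generation 3: .##.....##...........
generation 4: ...#......#..........
generation 5: #..##.....##.........
generation 6: .#...#......#........
count of #: 3

3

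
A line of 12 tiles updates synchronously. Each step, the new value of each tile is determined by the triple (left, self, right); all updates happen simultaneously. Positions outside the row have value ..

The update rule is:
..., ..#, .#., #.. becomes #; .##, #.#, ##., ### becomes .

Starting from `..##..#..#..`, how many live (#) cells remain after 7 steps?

10

##..########
..##........
##..########  (repeats step 1; period 2)
step 7: ##..########
count of #: 10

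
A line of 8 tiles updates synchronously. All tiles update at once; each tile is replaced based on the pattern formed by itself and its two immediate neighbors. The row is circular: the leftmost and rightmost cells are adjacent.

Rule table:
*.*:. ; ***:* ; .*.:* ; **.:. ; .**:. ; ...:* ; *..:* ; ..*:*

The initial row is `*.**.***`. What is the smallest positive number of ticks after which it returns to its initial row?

......**
******..
.****.**
..**....
**..****
*.**.***

6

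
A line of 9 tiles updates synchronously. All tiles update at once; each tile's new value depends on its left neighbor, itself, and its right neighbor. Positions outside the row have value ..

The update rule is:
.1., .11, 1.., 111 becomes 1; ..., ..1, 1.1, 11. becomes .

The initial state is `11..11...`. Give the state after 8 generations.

1.1.1.1..
1.1.1.11.
1.1.1.1.1
1.1.1.1.1  (fixed point — unchanged through generation 8)

1.1.1.1.1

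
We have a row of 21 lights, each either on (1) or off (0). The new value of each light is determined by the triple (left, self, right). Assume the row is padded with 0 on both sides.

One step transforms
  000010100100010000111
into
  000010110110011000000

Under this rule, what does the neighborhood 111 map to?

0

At position 19 the neighborhood is 111; the next row has 0 there.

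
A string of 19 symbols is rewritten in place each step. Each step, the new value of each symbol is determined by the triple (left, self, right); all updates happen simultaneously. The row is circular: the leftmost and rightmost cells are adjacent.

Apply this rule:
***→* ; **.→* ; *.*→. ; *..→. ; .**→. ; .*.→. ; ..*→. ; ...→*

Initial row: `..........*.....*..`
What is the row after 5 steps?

*********...***...*
*********.*..**.*..
.********.....*....
..*******.***...***
...******..**.*..**

...******..**.*..**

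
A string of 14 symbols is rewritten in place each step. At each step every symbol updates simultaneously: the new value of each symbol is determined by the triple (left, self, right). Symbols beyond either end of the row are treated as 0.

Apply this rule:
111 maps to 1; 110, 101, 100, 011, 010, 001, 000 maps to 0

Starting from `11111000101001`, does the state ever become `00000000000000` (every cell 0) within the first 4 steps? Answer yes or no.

step 1: 01110000000000
step 2: 00100000000000
step 3: 00000000000000
all cells are 0 at step 3

yes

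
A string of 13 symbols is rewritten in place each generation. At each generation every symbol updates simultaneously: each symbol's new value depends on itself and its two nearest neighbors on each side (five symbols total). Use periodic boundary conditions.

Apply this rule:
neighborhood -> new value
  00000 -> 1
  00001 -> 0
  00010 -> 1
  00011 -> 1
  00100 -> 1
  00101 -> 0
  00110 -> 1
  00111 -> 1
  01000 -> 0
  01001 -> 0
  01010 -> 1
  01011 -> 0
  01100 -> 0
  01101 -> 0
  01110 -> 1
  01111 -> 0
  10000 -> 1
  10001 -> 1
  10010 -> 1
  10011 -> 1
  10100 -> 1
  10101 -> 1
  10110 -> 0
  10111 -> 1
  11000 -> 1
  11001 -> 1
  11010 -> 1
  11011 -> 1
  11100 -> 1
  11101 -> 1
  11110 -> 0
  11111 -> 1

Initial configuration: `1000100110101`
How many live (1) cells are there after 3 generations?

0111101101100
1100110010011
0111101110110
count of 1: 9

9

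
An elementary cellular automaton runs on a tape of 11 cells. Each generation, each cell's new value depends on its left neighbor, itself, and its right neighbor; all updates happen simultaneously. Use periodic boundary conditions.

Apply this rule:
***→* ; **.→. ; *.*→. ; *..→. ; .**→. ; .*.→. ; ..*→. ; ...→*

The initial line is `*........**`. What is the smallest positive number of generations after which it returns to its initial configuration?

..******..*
...****....
**..**..***
*........**

4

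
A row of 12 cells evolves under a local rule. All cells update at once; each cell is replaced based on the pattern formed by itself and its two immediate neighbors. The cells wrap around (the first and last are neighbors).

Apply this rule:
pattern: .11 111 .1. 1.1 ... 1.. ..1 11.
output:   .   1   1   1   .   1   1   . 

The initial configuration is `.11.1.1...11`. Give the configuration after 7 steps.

step 1: 1..11111.1..
step 2: 111.111.1111
step 3: 11.1.1.1.111
step 4: 1.1111111.11
step 5: .1.11111.1.1
step 6: 111.111.1111  (repeats step 2; period 4)
step 7: 11.1.1.1.111

11.1.1.1.111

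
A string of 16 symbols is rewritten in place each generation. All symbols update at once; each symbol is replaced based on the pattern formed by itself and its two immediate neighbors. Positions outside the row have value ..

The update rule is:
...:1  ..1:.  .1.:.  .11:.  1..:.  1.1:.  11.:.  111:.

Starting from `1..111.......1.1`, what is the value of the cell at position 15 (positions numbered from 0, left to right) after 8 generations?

1

.......11111....
111111.......111
.......11111....  (repeats generation 1; period 2)
generation 8: 111111.......111
position 15 holds 1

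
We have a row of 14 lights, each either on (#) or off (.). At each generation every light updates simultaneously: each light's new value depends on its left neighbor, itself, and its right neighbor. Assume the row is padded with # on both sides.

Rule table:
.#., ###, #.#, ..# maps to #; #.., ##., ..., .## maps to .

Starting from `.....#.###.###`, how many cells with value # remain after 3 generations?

generation 1: ....###.#.#.##
generation 2: ...#.#.#####.#
generation 3: ..#####.###.#.
count of #: 9

9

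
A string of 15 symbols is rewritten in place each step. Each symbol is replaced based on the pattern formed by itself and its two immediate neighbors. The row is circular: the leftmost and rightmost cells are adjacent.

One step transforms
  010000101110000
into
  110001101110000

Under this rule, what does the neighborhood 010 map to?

1

At position 1 the neighborhood is 010; the next row has 1 there.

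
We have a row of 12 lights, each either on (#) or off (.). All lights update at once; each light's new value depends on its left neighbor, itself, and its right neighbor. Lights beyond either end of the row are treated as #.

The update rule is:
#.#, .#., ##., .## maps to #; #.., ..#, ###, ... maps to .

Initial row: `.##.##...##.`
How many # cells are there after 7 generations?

2

######...###
.....#...#..
.....#...#..  (fixed point — unchanged through generation 7)
count of #: 2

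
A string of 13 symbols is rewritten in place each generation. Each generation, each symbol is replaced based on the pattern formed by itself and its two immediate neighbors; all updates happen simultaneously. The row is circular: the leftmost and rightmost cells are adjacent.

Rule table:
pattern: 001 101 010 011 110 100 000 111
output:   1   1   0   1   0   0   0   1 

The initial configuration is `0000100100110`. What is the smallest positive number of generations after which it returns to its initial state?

generation 1: 0001001001100
generation 2: 0010010011000
generation 3: 0100100110000
generation 4: 1001001100000
generation 5: 0010011000001
generation 6: 0100110000010
generation 7: 1001100000100
generation 8: 0011000001001
generation 9: 0110000010010
generation 10: 1100000100100
generation 11: 1000001001001
generation 12: 0000010010011
generation 13: 0000100100110

13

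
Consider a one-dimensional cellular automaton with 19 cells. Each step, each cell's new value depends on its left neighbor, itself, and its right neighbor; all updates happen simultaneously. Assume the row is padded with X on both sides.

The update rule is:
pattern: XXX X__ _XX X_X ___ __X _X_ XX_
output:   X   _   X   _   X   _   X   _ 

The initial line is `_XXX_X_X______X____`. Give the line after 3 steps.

_X_X_X_X_XX___X_X__

_XX__X_X_XXXX_X_XX_
_X___X_X_XXX__X_X__
_X_X_X_X_XX___X_X__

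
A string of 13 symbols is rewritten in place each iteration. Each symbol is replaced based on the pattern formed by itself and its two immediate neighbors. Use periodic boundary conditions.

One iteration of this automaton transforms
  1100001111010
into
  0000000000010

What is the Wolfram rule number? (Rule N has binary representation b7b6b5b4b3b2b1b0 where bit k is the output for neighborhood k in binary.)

4

position 7: 111 → 0  (bit 7 = 0)
position 1: 110 → 0  (bit 6 = 0)
position 10: 101 → 0  (bit 5 = 0)
position 2: 100 → 0  (bit 4 = 0)
position 0: 011 → 0  (bit 3 = 0)
position 11: 010 → 1  (bit 2 = 1)
position 5: 001 → 0  (bit 1 = 0)
position 3: 000 → 0  (bit 0 = 0)
bits b7..b0 = 00000100 = 4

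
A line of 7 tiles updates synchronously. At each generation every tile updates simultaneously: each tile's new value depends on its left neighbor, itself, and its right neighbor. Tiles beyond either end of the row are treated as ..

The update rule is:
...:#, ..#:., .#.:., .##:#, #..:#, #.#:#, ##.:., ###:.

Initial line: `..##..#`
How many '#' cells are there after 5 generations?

#.#.#..
.#.#.##
..#.##.
#..##.#
.#.#.#.
count of #: 3

3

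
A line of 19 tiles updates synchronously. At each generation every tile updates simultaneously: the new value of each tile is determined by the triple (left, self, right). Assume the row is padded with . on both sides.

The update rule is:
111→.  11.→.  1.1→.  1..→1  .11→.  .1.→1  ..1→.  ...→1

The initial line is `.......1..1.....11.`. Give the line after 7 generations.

111111.11.11111...1
...............11.1
11111111111111....1
..............111.1
1111111111111.....1
.............1111.1
111111111111......1

111111111111......1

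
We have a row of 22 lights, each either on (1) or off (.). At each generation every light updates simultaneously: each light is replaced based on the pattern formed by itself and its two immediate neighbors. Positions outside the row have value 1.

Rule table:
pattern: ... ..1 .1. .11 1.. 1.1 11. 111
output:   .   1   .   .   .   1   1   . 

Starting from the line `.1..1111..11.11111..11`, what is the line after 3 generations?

11...1.1.1.1...1.1..1.

generation 1: 1..1...1.1.11....1.1..
generation 2: 1.1...1.1.1.1...1.1..1
generation 3: 11...1.1.1.1...1.1..1.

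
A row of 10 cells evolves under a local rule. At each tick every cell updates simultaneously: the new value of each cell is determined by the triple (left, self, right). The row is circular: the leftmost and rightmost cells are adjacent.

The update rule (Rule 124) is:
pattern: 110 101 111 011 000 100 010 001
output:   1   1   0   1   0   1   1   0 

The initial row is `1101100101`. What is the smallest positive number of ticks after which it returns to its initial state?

0111110111
1100011101
0110010111
1111011101
0001110111
1001011101
1101110111
0111011100
0101110110
0111011111
1101110001
0111011001
1101111101
0111000111
1101100101

15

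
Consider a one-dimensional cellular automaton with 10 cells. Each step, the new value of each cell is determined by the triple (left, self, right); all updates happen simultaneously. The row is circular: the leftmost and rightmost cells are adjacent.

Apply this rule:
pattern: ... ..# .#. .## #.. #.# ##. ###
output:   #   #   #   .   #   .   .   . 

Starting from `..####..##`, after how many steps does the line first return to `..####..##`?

##....##..
..####..##

2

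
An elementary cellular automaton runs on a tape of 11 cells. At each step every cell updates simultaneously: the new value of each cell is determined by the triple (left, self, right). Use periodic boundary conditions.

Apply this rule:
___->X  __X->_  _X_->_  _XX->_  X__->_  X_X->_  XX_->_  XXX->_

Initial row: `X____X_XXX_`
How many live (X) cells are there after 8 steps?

__XX_______
X____XXXXXX
__XX_______  (repeats step 1; period 2)
step 8: X____XXXXXX
count of X: 7

7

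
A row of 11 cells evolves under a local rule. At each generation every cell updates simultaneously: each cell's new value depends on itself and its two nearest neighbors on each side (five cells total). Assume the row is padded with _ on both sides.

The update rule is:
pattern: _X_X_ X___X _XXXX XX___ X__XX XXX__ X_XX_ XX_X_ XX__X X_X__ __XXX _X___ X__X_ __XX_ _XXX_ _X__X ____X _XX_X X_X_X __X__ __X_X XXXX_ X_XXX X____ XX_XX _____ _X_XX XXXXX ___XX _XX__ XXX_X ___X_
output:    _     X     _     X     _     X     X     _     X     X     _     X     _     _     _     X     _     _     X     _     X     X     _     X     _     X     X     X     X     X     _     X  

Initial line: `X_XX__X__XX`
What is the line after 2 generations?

XXXXX__X__X
__XXXX__X__

__XXXX__X__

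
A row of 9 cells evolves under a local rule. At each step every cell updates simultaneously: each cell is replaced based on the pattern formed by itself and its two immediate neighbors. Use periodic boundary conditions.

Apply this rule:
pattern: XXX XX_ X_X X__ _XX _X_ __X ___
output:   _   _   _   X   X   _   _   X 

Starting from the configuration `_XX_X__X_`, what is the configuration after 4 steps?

_____X_X_

_X___X__X
__XX__X__
X_X_X__XX
_____X_X_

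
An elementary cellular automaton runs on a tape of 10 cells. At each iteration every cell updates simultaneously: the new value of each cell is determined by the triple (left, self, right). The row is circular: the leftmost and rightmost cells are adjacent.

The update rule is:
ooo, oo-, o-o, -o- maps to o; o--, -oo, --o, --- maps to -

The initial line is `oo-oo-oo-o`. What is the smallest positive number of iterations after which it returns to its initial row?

iteration 1: ooo-oo-oo-
iteration 2: -ooo-oo-oo
iteration 3: o-ooo-oo-o
iteration 4: oo-ooo-oo-
iteration 5: -oo-ooo-oo
iteration 6: o-oo-ooo-o
iteration 7: oo-oo-ooo-
iteration 8: -oo-oo-ooo
iteration 9: o-oo-oo-oo
iteration 10: oo-oo-oo-o

10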